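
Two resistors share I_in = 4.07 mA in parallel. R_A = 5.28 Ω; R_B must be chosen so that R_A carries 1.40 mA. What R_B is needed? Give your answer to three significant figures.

R_B ≈ 2.77 Ω

In a two-way split, I_A/I_in = R_B/(R_A + R_B).
With f = 0.3440, R_B = R_A · f/(1−f) = 5.28 × 0.5243 = 2.769 Ω.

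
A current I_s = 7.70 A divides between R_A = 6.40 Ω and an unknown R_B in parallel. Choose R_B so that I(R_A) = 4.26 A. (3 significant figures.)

R_B ≈ 7.93 Ω

The fraction through R_A equals R_B/(R_A+R_B).
4.26/7.70 = R_B/(R_A + R_B) → R_B = R_A · (0.5532)/(1 − 0.5532) = 6.40 × 1.238 = 7.926 Ω.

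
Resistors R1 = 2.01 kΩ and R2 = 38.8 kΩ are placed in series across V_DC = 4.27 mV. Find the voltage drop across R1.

ΣR = 2.01 + 38.8 = 40.81 kΩ.
By the voltage-divider rule, V = 4.27 × 2.010/40.81 = 0.2103 mV.

V ≈ 0.210 mV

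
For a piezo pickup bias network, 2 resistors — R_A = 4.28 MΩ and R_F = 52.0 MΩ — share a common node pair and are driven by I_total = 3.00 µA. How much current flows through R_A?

For two parallel branches, I_k = I_total · (other R)/(sum of R).
So I = 3.00 × 52.0/56.28 = 2.772 µA.

I ≈ 2.77 µA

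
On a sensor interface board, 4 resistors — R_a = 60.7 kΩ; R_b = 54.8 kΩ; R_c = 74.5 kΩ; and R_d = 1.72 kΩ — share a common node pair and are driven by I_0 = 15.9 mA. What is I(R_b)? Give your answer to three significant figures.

Conductances: ΣG = 1/60.7 + 1/54.8 + 1/74.5 + 1/1.72 = 0.6295 (1/kΩ).
Current divider: I(R_b) = I_0 · G_k/ΣG = 15.9 × (0.01825/0.6295) = 15.9 × 0.02899 = 0.4609 mA.

I ≈ 0.461 mA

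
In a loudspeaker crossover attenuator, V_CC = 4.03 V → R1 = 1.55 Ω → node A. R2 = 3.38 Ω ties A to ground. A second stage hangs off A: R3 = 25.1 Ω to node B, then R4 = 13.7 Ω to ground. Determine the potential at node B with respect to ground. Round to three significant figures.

V_B ≈ 0.950 V

Node A sees R2 in parallel with the series input of stage 2, R3 + R4 = 38.80 Ω.
R2 ‖ (R3+R4) = 3.109 Ω.
First divider: V_A = V_CC · 3.109/(1.55 + 3.109) = 2.689 V.
Stage 2 is unloaded, so V_B = V_A · R4/(R3+R4) = 2.689 × 13.7/38.80 = 0.9496 V.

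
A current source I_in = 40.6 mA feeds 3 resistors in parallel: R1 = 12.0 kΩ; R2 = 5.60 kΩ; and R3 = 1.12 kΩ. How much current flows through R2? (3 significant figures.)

I ≈ 6.28 mA

Conductances: ΣG = 1/12.0 + 1/5.60 + 1/1.12 = 1.155 (1/kΩ).
R2 takes the fraction G_k/ΣG = 0.1786/1.155 = 0.1546, so I = 40.6 × 0.1546 = 6.278 mA.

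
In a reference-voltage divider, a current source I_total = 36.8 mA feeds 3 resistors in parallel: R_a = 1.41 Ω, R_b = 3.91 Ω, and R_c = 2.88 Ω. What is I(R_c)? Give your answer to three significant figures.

I ≈ 9.74 mA

ΣG = 1/1.41 + 1/3.91 + 1/2.88 = 1.312.
R_c takes the fraction G_k/ΣG = 0.3472/1.312 = 0.2646, so I = 36.8 × 0.2646 = 9.738 mA.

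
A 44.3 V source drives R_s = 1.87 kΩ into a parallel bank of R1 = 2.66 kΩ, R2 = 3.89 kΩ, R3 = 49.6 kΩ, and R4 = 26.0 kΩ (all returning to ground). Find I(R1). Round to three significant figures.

Combine the parallel branches: R_p = (1/2.66 + 1/3.89 + 1/49.6 + 1/26.0)⁻¹ = 1.446 kΩ.
V_A = 44.3 × 1.446/3.316 = 19.32 V.
I(R1) = V_A / R1 = 19.32/2.66 = 7.262 mA.

I ≈ 7.26 mA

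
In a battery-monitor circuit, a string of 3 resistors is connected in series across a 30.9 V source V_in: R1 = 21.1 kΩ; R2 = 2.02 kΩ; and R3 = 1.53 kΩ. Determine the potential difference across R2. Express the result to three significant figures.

V ≈ 2.53 V

Series total: ΣR = 21.1 + 2.02 + 1.53 = 24.65 kΩ.
Voltage divider: V = V_in · (2.020 / 24.65) = 30.9 × 0.08195 = 2.532 V.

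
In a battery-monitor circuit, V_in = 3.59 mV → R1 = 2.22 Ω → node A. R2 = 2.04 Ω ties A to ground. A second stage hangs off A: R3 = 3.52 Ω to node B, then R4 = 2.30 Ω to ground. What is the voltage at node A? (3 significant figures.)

V_A ≈ 1.45 mV

The second stage (R3 + R4 = 5.820 Ω) loads node A in parallel with R2.
R2 ‖ (R3+R4) = 1.511 Ω.
So V_A = 3.59 × 0.4049 = 1.454 mV.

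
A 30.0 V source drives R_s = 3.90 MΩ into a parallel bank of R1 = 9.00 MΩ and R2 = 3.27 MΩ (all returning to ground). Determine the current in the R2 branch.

I ≈ 3.49 µA

Combine the parallel branches: R_p = (1/9.00 + 1/3.27)⁻¹ = 2.399 MΩ.
V_A by voltage divider: V_A = 30.0 × 2.399/(3.90 + 2.399) = 11.42 V.
Branch current I = V_A/R2 = 11.42/3.27 = 3.494 µA.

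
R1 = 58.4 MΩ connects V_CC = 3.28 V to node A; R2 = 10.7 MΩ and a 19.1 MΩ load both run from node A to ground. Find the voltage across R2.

V_out ≈ 0.345 V

The load sits in parallel with R2, giving an effective lower resistance R2' = R2·R_L/(R2+R_L) = 6.858 MΩ.
Voltage divider with the loaded lower leg: V_out = 3.28 × 6.858/(58.4 + 6.858) = 3.28 × 0.1051 = 0.3447 V.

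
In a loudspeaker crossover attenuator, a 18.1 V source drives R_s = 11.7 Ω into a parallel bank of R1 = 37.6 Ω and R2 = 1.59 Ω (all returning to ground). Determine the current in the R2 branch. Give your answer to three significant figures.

Equivalent of the parallel group: R_p = 1.525 Ω.
V_A = 18.1 × 1.525/13.23 = 2.088 V.
I(R2) = V_A / R2 = 2.088/1.59 = 1.313 A.

I ≈ 1.31 A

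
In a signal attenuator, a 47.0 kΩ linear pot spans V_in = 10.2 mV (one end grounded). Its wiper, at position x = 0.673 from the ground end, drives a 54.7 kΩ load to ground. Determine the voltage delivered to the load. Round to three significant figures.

Lower segment x·R_p = 31.63 kΩ; upper segment (1−x)·R_p = 15.37 kΩ.
(x·R_p) ‖ R_L = 20.04 kΩ.
Loaded-divider output: V_out = 10.2 × 0.5660 = 5.773 mV.
(Unloaded: V_out = x·V_in = 6.86 mV.)

V_out ≈ 5.77 mV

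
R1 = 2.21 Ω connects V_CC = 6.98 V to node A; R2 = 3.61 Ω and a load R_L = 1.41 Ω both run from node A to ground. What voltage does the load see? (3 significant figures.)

V_out ≈ 2.20 V

The load sits in parallel with R2, giving an effective lower resistance R2' = R2·R_L/(R2+R_L) = 1.014 Ω.
Voltage divider with the loaded lower leg: V_out = 6.98 × 1.014/(2.21 + 1.014) = 6.98 × 0.3145 = 2.195 V.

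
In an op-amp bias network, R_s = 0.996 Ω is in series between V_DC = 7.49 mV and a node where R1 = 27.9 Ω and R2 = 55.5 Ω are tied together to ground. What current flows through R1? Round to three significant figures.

I ≈ 0.255 mA

Equivalent of the parallel group: R_p = 18.57 Ω.
Node voltage V_A = V_DC · R_p/(R_s + R_p) = 7.49 × 0.9491 = 7.109 mV.
I(R1) = V_A / R1 = 7.109/27.9 = 0.2548 mA.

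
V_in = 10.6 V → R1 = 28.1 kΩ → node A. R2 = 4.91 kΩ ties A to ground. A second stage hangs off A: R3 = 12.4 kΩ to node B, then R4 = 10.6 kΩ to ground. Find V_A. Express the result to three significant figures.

V_A ≈ 1.33 V

Looking into the second stage from A: R3 + R4 = 23.00 kΩ appears in parallel with R2.
Effective lower resistance at A: R2 ‖ 23.00 = 4.046 kΩ.
First divider: V_A = V_in · 4.046/(28.1 + 4.046) = 1.334 V.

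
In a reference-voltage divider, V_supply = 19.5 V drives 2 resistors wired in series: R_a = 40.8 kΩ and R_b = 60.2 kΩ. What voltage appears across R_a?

Total series resistance ΣR = 40.8 + 60.2 = 101.0 kΩ.
By the voltage-divider rule, V = 19.5 × 40.80/101.0 = 7.877 V.

V ≈ 7.88 V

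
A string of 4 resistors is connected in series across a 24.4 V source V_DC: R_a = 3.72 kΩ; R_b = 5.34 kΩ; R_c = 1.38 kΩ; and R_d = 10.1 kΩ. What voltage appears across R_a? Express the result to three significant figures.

V ≈ 4.42 V

Total series resistance ΣR = 3.72 + 5.34 + 1.38 + 10.1 = 20.54 kΩ.
V = V_DC · R/ΣR = 24.4 × 0.1811 = 4.419 V.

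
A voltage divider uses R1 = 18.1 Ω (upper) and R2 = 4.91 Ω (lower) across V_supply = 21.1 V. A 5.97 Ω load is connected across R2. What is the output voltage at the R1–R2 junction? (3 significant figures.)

The load sits in parallel with R2, giving an effective lower resistance R2' = R2·R_L/(R2+R_L) = 2.694 Ω.
Voltage divider with the loaded lower leg: V_out = 21.1 × 2.694/(18.1 + 2.694) = 21.1 × 0.1296 = 2.734 V.
(Unloaded it would be 4.50 V; the load pulls it down.)

V_out ≈ 2.73 V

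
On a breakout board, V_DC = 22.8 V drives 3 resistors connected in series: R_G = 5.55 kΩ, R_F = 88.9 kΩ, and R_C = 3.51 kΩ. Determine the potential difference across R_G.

Series total: ΣR = 5.55 + 88.9 + 3.51 = 97.96 kΩ.
By the voltage-divider rule, V = 22.8 × 5.550/97.96 = 1.292 V.

V ≈ 1.29 V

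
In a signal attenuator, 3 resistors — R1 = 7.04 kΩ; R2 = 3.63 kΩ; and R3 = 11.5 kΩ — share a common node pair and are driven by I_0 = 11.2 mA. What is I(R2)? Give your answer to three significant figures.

ΣG = 1/7.04 + 1/3.63 + 1/11.5 = 0.5045.
R2 takes the fraction G_k/ΣG = 0.2755/0.5045 = 0.5461, so I = 11.2 × 0.5461 = 6.116 mA.

I ≈ 6.12 mA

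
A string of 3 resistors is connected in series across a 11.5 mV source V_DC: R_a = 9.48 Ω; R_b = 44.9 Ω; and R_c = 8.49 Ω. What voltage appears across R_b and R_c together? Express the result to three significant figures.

Total series resistance ΣR = 9.48 + 44.9 + 8.49 = 62.87 Ω.
R_{R_b..R_c} = 44.9 + 8.49 = 53.39 Ω.
V = V_DC · R/ΣR = 11.5 × 0.8492 = 9.766 mV.

V ≈ 9.77 mV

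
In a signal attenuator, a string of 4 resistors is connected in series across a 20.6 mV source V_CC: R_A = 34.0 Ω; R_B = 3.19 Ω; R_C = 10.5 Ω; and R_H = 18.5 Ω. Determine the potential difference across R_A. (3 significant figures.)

V ≈ 10.6 mV

ΣR = 34.0 + 3.19 + 10.5 + 18.5 = 66.19 Ω.
By the voltage-divider rule, V = 20.6 × 34.00/66.19 = 10.58 mV.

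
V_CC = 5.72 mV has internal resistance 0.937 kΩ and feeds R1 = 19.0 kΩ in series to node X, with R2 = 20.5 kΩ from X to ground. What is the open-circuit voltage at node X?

V_th ≈ 2.90 mV

R1' = 0.937 + 19.0 = 19.94 kΩ (source resistance + R1).
V_th is the unloaded tap voltage: V_CC · R2/(R1'+R2) = 5.72 × 0.5070 = 2.900 mV.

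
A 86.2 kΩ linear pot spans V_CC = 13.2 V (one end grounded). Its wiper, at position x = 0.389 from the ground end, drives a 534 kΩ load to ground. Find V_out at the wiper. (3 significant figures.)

V_out ≈ 4.95 V

Lower segment x·R_p = 33.53 kΩ; upper segment (1−x)·R_p = 52.67 kΩ.
R_L loads the lower segment: effective lower R = 31.55 kΩ.
V_out = 13.2 × 31.55/(52.67 + 31.55) = 4.945 V.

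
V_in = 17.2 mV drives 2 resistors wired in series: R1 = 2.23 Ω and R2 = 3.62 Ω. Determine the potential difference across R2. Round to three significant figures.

V ≈ 10.6 mV

Series total: ΣR = 2.23 + 3.62 = 5.850 Ω.
V = V_in · R/ΣR = 17.2 × 0.6188 = 10.64 mV.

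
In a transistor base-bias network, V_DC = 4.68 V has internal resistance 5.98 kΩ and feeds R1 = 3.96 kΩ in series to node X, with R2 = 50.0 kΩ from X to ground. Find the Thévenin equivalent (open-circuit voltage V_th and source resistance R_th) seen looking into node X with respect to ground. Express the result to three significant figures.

R1' = 5.98 + 3.96 = 9.940 kΩ (source resistance + R1).
With X open, the divider is unloaded: V_th = 4.68 × 50.0/59.94 = 3.904 V.
With V_DC suppressed (replaced by a short), R_th = R1' ‖ R2 = (9.940 × 50.0)/(9.940 + 50.0) = 8.292 kΩ.

V_th ≈ 3.90 V, R_th ≈ 8.29 kΩ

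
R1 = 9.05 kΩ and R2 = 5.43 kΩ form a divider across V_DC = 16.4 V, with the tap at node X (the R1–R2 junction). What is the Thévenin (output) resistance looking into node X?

R_th ≈ 3.39 kΩ

Zeroing V_DC shorts the top of R1 to ground, so R_th = R1 ‖ R2 = 3.394 kΩ.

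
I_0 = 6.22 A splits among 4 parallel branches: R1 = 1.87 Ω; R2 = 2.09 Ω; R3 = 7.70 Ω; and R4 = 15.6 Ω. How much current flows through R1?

I ≈ 2.76 A

Total conductance ΣG = 1/1.87 + 1/2.09 + 1/7.70 + 1/15.6 = 1.207 (units of 1/Ω).
Current divider: I(R1) = I_0 · G_k/ΣG = 6.22 × (0.5348/1.207) = 6.22 × 0.4430 = 2.755 A.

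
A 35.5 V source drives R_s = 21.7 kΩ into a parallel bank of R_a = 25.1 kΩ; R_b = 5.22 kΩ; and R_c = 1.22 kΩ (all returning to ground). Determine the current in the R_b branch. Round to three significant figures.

I ≈ 0.286 mA

Combine the parallel branches: R_p = (1/25.1 + 1/5.22 + 1/1.22)⁻¹ = 0.9514 kΩ.
V_A by voltage divider: V_A = 35.5 × 0.9514/(21.7 + 0.9514) = 1.491 V.
Branch current I = V_A/R_b = 1.491/5.22 = 0.2856 mA.
(Equivalently: I_total = 1.567 mA, then current-divider fraction G_k/ΣG = 0.1823.)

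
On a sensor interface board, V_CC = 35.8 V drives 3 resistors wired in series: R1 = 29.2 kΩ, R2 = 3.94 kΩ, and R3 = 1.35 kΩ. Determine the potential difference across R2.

V ≈ 4.09 V

Series total: ΣR = 29.2 + 3.94 + 1.35 = 34.49 kΩ.
Voltage divider: V = V_CC · (3.940 / 34.49) = 35.8 × 0.1142 = 4.090 V.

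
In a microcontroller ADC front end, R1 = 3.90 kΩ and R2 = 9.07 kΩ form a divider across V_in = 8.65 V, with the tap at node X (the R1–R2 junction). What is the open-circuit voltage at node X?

V_th ≈ 6.05 V

V_th is the unloaded tap voltage: V_in · R2/(R1+R2) = 8.65 × 0.6993 = 6.049 V.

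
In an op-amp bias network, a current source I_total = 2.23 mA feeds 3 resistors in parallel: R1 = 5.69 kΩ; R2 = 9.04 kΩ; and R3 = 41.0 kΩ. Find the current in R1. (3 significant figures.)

I ≈ 1.26 mA

Total conductance ΣG = 1/5.69 + 1/9.04 + 1/41.0 = 0.3108 (units of 1/kΩ).
By the current-divider rule, I = I_total · G_k/ΣG = 2.23 × 0.5655 = 1.261 mA.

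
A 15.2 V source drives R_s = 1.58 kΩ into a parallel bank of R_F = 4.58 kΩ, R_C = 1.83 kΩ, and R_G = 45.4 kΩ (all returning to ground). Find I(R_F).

I ≈ 1.48 mA

Parallel bank: R_p = 1/(1/4.58 + 1/1.83 + 1/45.4) = 1.271 kΩ.
V_A = 15.2 × 1.271/2.851 = 6.776 V.
I(R_F) = V_A / R_F = 6.776/4.58 = 1.480 mA.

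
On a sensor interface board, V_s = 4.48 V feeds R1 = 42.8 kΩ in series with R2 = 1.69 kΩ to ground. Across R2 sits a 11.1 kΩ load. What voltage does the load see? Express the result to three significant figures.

V_out ≈ 0.148 V

First combine the lower leg with the load: R2 ‖ R_L = 1.467 kΩ.
Now apply the divider: V_out = 4.48 × 0.03313 = 0.1484 V.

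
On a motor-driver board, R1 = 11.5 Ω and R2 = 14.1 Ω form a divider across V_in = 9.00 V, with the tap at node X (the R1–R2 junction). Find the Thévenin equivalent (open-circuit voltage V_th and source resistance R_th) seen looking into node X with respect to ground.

V_th ≈ 4.96 V, R_th ≈ 6.33 Ω

With X open, the divider is unloaded: V_th = 9.00 × 14.1/25.60 = 4.957 V.
With V_in suppressed (replaced by a short), R_th = R1 ‖ R2 = (11.50 × 14.1)/(11.50 + 14.1) = 6.334 Ω.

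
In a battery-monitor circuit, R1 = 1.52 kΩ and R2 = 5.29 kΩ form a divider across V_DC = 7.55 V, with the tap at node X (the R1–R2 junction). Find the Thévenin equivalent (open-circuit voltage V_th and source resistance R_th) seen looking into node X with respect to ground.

Open-circuit (no load on X): V_th = V_DC · R2/(R1 + R2) = 7.55 × 5.29/(1.520 + 5.29) = 5.865 V.
Looking into X with the source shorted: R_th = R1·R2/(R1+R2) = 1.520 × 5.29/6.810 = 1.181 kΩ.

V_th ≈ 5.86 V, R_th ≈ 1.18 kΩ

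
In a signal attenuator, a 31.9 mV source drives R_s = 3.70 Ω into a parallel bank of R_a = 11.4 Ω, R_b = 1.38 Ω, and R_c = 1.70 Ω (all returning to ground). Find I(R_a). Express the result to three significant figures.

I ≈ 0.453 mA

Parallel bank: R_p = 1/(1/11.4 + 1/1.38 + 1/1.70) = 0.7140 Ω.
V_A by voltage divider: V_A = 31.9 × 0.7140/(3.70 + 0.7140) = 5.160 mV.
I(R_a) = V_A / R_a = 5.160/11.4 = 0.4526 mA.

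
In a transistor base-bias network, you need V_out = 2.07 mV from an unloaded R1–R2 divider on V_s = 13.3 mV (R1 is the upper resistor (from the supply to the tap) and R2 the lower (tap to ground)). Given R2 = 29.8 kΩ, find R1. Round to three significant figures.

R1 ≈ 162 kΩ

The divider ratio is R2/(R1+R2) = 2.07/13.3 = 0.1556.
Rearranging, R1 = R2·(1−k)/k = 29.8 × 5.425 = 161.7 kΩ.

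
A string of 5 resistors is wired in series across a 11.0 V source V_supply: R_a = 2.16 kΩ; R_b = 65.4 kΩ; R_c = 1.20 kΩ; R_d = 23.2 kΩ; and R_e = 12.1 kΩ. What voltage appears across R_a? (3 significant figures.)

V ≈ 0.228 V

ΣR = 2.16 + 65.4 + 1.20 + 23.2 + 12.1 = 104.1 kΩ.
Voltage divider: V = V_supply · (2.160 / 104.1) = 11.0 × 0.02076 = 0.2283 V.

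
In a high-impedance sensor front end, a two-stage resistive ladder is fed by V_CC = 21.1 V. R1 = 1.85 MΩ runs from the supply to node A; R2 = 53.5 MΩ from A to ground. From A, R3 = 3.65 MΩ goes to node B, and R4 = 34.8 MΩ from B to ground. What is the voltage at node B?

Looking into the second stage from A: R3 + R4 = 38.45 MΩ appears in parallel with R2.
Effective lower resistance at A: R2 ‖ 38.45 = 22.37 MΩ.
First divider: V_A = V_CC · 22.37/(1.85 + 22.37) = 19.49 V.
V_B = V_A × 0.9051 = 17.64 V.

V_B ≈ 17.6 V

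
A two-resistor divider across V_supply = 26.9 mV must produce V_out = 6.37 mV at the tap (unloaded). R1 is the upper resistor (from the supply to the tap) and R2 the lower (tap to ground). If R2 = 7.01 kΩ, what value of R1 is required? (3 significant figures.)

R1 ≈ 22.6 kΩ

Required fraction k = V_out/V_supply = 0.2368.
So R1 = R2 · (V_supply/V_out − 1) = 7.01 × (26.9/6.37 − 1) = 7.01 × 3.223 = 22.59 kΩ.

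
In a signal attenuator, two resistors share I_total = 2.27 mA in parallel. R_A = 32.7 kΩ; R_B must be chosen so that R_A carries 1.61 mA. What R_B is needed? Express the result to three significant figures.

R_B ≈ 79.8 kΩ

In a two-way split, I_A/I_total = R_B/(R_A + R_B).
1.61/2.27 = R_B/(R_A + R_B) → R_B = R_A · (0.7093)/(1 − 0.7093) = 32.7 × 2.439 = 79.77 kΩ.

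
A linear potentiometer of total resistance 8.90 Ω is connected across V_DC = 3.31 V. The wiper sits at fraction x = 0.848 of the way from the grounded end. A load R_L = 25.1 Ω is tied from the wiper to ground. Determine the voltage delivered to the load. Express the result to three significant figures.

V_out ≈ 2.68 V

Split the track: R_lower = x·R_p = 7.547 Ω, R_upper = (1−x)·R_p = 1.353 Ω.
(x·R_p) ‖ R_L = 5.802 Ω.
Loaded-divider output: V_out = 3.31 × 0.8109 = 2.684 V.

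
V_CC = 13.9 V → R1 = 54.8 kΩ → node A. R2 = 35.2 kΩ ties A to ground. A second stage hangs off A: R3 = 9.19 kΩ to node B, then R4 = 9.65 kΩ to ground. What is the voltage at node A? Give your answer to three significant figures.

V_A ≈ 2.54 V

Looking into the second stage from A: R3 + R4 = 18.84 kΩ appears in parallel with R2.
Effective lower resistance at A: R2 ‖ 18.84 = 12.27 kΩ.
So V_A = 13.9 × 0.1830 = 2.543 V.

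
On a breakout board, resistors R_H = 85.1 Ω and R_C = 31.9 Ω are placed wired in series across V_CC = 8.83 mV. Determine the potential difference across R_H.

Total series resistance ΣR = 85.1 + 31.9 = 117.0 Ω.
Voltage divider: V = V_CC · (85.10 / 117.0) = 8.83 × 0.7274 = 6.423 mV.

V ≈ 6.42 mV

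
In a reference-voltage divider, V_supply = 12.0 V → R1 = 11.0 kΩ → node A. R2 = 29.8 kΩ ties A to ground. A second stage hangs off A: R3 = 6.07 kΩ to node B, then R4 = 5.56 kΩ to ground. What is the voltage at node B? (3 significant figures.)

Node A sees R2 in parallel with the series input of stage 2, R3 + R4 = 11.63 kΩ.
R2 ‖ (R3+R4) = 8.365 kΩ.
V_A = 12.0 × 8.365/(11.0 + 8.365) = 5.184 V.
Stage 2 is unloaded, so V_B = V_A · R4/(R3+R4) = 5.184 × 5.56/11.63 = 2.478 V.

V_B ≈ 2.48 V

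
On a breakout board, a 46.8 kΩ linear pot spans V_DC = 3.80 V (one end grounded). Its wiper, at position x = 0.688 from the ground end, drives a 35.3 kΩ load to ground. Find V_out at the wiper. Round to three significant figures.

V_out ≈ 2.04 V

Lower segment x·R_p = 32.20 kΩ; upper segment (1−x)·R_p = 14.60 kΩ.
Lower segment in parallel with the load: 32.20 ‖ 35.3 = 16.84 kΩ.
V_out = 3.80 × 16.84/(14.60 + 16.84) = 2.035 V.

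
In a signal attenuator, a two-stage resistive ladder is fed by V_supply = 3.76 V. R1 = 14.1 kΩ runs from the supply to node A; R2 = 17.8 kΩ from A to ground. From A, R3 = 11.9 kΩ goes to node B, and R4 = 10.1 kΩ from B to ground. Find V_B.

Looking into the second stage from A: R3 + R4 = 22.00 kΩ appears in parallel with R2.
Effective lower resistance at A: R2 ‖ 22.00 = 9.839 kΩ.
So V_A = 3.76 × 0.4110 = 1.545 V.
V_B = V_A × 0.4591 = 0.7095 V.

V_B ≈ 0.709 V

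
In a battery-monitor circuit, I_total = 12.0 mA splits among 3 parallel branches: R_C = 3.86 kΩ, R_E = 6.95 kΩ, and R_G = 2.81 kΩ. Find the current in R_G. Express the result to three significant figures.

Conductances: ΣG = 1/3.86 + 1/6.95 + 1/2.81 = 0.7588 (1/kΩ).
By the current-divider rule, I = I_total · G_k/ΣG = 12.0 × 0.4690 = 5.628 mA.

I ≈ 5.63 mA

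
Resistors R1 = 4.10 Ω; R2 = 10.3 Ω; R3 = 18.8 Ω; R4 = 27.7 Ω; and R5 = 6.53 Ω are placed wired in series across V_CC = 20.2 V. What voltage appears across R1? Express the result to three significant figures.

Total series resistance ΣR = 4.10 + 10.3 + 18.8 + 27.7 + 6.53 = 67.43 Ω.
V = V_CC · R/ΣR = 20.2 × 0.06080 = 1.228 V.

V ≈ 1.23 V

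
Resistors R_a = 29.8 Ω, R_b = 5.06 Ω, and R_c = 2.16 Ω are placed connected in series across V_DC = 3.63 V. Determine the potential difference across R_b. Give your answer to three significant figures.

V ≈ 0.496 V

Series total: ΣR = 29.8 + 5.06 + 2.16 = 37.02 Ω.
By the voltage-divider rule, V = 3.63 × 5.060/37.02 = 0.4962 V.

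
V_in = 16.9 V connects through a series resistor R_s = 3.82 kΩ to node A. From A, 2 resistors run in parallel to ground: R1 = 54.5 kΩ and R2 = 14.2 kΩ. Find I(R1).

Equivalent of the parallel group: R_p = 11.26 kΩ.
Node voltage V_A = V_in · R_p/(R_s + R_p) = 16.9 × 0.7468 = 12.62 V.
I(R1) = V_A / R1 = 12.62/54.5 = 0.2316 mA.

I ≈ 0.232 mA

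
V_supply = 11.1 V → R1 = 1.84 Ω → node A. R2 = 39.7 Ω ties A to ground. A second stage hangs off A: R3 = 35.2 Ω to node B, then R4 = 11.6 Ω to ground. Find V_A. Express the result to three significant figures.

Node A sees R2 in parallel with the series input of stage 2, R3 + R4 = 46.80 Ω.
Effective lower resistance at A: R2 ‖ 46.80 = 21.48 Ω.
So V_A = 11.1 × 0.9211 = 10.22 V.

V_A ≈ 10.2 V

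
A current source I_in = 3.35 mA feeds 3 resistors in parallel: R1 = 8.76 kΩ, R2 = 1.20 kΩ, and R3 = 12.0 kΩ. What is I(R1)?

Total conductance ΣG = 1/8.76 + 1/1.20 + 1/12.0 = 1.031 (units of 1/kΩ).
By the current-divider rule, I = I_in · G_k/ΣG = 3.35 × 0.1107 = 0.3710 mA.

I ≈ 0.371 mA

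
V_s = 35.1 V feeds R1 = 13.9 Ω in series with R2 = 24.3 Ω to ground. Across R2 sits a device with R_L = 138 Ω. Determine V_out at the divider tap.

V_out ≈ 21.0 V

The load sits in parallel with R2, giving an effective lower resistance R2' = R2·R_L/(R2+R_L) = 20.66 Ω.
Now apply the divider: V_out = 35.1 × 0.5978 = 20.98 V.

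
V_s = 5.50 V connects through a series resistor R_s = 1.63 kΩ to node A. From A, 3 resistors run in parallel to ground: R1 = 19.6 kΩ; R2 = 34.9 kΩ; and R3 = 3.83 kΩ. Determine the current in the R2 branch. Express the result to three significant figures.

Equivalent of the parallel group: R_p = 2.935 kΩ.
V_A = 5.50 × 2.935/4.565 = 3.536 V.
I(R2) = V_A / R2 = 3.536/34.9 = 0.1013 mA.

I ≈ 0.101 mA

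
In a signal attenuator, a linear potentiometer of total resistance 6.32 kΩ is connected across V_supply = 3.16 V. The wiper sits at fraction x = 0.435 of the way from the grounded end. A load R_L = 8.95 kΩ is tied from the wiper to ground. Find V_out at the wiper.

V_out ≈ 1.17 V

The pot divides into 3.571 kΩ above the wiper and 2.749 kΩ below.
Lower segment in parallel with the load: 2.749 ‖ 8.95 = 2.103 kΩ.
V_out = 3.16 × 2.103/(3.571 + 2.103) = 1.171 V.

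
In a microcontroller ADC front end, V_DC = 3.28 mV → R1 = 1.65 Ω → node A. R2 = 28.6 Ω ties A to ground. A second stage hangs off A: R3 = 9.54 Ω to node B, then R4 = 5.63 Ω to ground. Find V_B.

V_B ≈ 1.04 mV

Looking into the second stage from A: R3 + R4 = 15.17 Ω appears in parallel with R2.
Effective lower resistance at A: R2 ‖ 15.17 = 9.912 Ω.
V_A = 3.28 × 9.912/(1.65 + 9.912) = 2.812 mV.
Stage 2 is unloaded, so V_B = V_A · R4/(R3+R4) = 2.812 × 5.63/15.17 = 1.044 mV.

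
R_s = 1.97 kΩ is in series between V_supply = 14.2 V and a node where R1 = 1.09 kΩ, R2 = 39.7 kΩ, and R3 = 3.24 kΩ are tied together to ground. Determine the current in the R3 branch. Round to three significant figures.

I ≈ 1.26 mA

Combine the parallel branches: R_p = (1/1.09 + 1/39.7 + 1/3.24)⁻¹ = 0.7992 kΩ.
V_A = 14.2 × 0.7992/2.769 = 4.098 V.
Branch current I = V_A/R3 = 4.098/3.24 = 1.265 mA.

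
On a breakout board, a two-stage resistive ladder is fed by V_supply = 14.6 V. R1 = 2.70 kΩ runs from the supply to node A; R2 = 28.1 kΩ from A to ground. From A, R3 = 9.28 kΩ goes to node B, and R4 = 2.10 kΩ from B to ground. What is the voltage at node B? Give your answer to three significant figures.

V_B ≈ 2.02 V

Looking into the second stage from A: R3 + R4 = 11.38 kΩ appears in parallel with R2.
Effective lower resistance at A: R2 ‖ 11.38 = 8.100 kΩ.
First divider: V_A = V_supply · 8.100/(2.70 + 8.100) = 10.95 V.
V_B = V_A × 0.1845 = 2.021 V.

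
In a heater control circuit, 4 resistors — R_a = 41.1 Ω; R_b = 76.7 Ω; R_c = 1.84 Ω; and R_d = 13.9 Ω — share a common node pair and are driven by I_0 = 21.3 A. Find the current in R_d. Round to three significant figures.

Conductances: ΣG = 1/41.1 + 1/76.7 + 1/1.84 + 1/13.9 = 0.6528 (1/Ω).
R_d takes the fraction G_k/ΣG = 0.07194/0.6528 = 0.1102, so I = 21.3 × 0.1102 = 2.347 A.

I ≈ 2.35 A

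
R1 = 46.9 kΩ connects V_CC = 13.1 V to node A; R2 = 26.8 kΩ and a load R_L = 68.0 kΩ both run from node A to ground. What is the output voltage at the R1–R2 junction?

V_out ≈ 3.81 V

R2 ‖ R_L = (26.8 × 68.0)/(26.8 + 68.0) = 19.22 kΩ.
Voltage divider with the loaded lower leg: V_out = 13.1 × 19.22/(46.9 + 19.22) = 13.1 × 0.2907 = 3.808 V.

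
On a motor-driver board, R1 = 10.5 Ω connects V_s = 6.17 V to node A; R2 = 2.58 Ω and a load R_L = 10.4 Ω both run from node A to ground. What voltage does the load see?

V_out ≈ 1.01 V

R2 ‖ R_L = (2.58 × 10.4)/(2.58 + 10.4) = 2.067 Ω.
Now apply the divider: V_out = 6.17 × 0.1645 = 1.015 V.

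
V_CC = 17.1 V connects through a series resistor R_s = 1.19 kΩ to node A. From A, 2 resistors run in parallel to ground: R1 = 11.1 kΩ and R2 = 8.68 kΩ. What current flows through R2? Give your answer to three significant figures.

I ≈ 1.58 mA

Equivalent of the parallel group: R_p = 4.871 kΩ.
V_A by voltage divider: V_A = 17.1 × 4.871/(1.19 + 4.871) = 13.74 V.
I(R2) = V_A / R2 = 13.74/8.68 = 1.583 mA.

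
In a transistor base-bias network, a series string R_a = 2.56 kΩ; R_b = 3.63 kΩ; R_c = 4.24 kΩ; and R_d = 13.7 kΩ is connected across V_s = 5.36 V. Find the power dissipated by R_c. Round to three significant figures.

P ≈ 0.209 mW

The common current is I = 5.36/24.13 = 0.2221 mA.
P(R_c) = I²·R_c = (0.2221)² × 4.24 = 0.2092 mW.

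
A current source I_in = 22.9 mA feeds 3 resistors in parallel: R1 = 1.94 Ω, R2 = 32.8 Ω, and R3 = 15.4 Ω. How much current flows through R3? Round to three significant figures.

I ≈ 2.43 mA

ΣG = 1/1.94 + 1/32.8 + 1/15.4 = 0.6109.
Current divider: I(R3) = I_in · G_k/ΣG = 22.9 × (0.06494/0.6109) = 22.9 × 0.1063 = 2.434 mA.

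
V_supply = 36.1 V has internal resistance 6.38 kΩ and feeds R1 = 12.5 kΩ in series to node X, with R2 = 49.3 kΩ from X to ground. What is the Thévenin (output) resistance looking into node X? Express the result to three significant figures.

R1' = 6.38 + 12.5 = 18.88 kΩ (source resistance + R1).
Looking into X with the source shorted: R_th = R1'·R2/(R1'+R2) = 18.88 × 49.3/68.18 = 13.65 kΩ.

R_th ≈ 13.7 kΩ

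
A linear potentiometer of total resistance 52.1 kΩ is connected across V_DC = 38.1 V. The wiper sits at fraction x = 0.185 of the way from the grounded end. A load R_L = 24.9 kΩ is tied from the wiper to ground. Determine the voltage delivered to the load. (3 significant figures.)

The pot divides into 42.46 kΩ above the wiper and 9.639 kΩ below.
(x·R_p) ‖ R_L = 6.949 kΩ.
Loaded-divider output: V_out = 38.1 × 0.1406 = 5.358 V.
(Unloaded: V_out = x·V_DC = 7.05 V.)

V_out ≈ 5.36 V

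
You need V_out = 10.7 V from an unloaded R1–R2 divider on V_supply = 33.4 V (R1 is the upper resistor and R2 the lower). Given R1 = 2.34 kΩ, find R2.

V_out/V_supply = R2/(R1+R2) = 0.3204.
So R2 = R1 · V_out/(V_supply − V_out) = 2.34 × 10.7/(33.4 − 10.7) = 2.34 × 0.4714 = 1.103 kΩ.

R2 ≈ 1.10 kΩ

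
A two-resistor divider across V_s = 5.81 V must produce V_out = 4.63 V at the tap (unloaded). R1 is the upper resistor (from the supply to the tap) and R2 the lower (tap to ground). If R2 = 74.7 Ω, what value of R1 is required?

R1 ≈ 19.0 Ω

V_out/V_s = R2/(R1+R2) = 0.7969.
Rearranging, R1 = R2·(1−k)/k = 74.7 × 0.2549 = 19.04 Ω.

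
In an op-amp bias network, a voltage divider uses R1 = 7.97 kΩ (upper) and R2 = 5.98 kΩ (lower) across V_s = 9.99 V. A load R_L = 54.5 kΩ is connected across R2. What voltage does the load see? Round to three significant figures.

V_out ≈ 4.03 V

The load sits in parallel with R2, giving an effective lower resistance R2' = R2·R_L/(R2+R_L) = 5.389 kΩ.
Voltage divider with the loaded lower leg: V_out = 9.99 × 5.389/(7.97 + 5.389) = 9.99 × 0.4034 = 4.030 V.
(Unloaded it would be 4.28 V; the load pulls it down.)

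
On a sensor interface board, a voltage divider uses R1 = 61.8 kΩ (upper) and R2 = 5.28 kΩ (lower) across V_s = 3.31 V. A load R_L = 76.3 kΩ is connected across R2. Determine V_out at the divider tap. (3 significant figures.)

R2 ‖ R_L = (5.28 × 76.3)/(5.28 + 76.3) = 4.938 kΩ.
Voltage divider with the loaded lower leg: V_out = 3.31 × 4.938/(61.8 + 4.938) = 3.31 × 0.07399 = 0.2449 V.
(Unloaded it would be 0.261 V; the load pulls it down.)

V_out ≈ 0.245 V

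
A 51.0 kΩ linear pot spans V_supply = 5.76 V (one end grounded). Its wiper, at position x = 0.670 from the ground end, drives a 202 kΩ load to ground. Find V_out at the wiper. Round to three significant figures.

The pot divides into 16.83 kΩ above the wiper and 34.17 kΩ below.
(x·R_p) ‖ R_L = 29.23 kΩ.
Then V_out = V_supply · 29.23/(16.83 + 29.23) = 3.655 V.

V_out ≈ 3.66 V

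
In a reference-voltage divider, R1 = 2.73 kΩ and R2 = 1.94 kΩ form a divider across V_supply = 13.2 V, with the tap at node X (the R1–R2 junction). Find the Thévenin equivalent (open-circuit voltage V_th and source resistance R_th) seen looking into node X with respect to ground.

V_th ≈ 5.48 V, R_th ≈ 1.13 kΩ

With X open, the divider is unloaded: V_th = 13.2 × 1.94/4.670 = 5.484 V.
Looking into X with the source shorted: R_th = R1·R2/(R1+R2) = 2.730 × 1.94/4.670 = 1.134 kΩ.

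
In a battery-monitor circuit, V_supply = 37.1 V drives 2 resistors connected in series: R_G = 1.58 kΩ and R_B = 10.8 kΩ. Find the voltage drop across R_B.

V ≈ 32.4 V

ΣR = 1.58 + 10.8 = 12.38 kΩ.
V = V_supply · R/ΣR = 37.1 × 0.8724 = 32.37 V.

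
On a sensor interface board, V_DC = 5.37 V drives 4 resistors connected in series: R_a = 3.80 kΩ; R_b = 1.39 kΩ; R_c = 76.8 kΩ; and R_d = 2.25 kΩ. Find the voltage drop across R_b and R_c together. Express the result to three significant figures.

ΣR = 3.80 + 1.39 + 76.8 + 2.25 = 84.24 kΩ.
R_{R_b..R_c} = 1.39 + 76.8 = 78.19 kΩ.
By the voltage-divider rule, V = 5.37 × 78.19/84.24 = 4.984 V.

V ≈ 4.98 V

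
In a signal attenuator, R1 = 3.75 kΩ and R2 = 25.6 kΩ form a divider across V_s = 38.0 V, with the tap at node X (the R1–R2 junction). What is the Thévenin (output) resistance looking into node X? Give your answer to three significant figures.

Zeroing V_s shorts the top of R1 to ground, so R_th = R1 ‖ R2 = 3.271 kΩ.

R_th ≈ 3.27 kΩ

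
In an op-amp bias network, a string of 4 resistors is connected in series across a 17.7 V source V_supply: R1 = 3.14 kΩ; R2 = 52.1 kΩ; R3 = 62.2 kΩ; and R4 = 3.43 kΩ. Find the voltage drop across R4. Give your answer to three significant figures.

V ≈ 0.502 V

Total series resistance ΣR = 3.14 + 52.1 + 62.2 + 3.43 = 120.9 kΩ.
By the voltage-divider rule, V = 17.7 × 3.430/120.9 = 0.5023 V.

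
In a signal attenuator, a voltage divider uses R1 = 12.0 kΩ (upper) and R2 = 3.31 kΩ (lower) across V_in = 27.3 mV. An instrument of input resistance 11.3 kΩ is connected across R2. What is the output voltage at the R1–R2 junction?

V_out ≈ 4.80 mV

R2 ‖ R_L = (3.31 × 11.3)/(3.31 + 11.3) = 2.560 kΩ.
Voltage divider with the loaded lower leg: V_out = 27.3 × 2.560/(12.0 + 2.560) = 27.3 × 0.1758 = 4.800 mV.
(Unloaded it would be 5.90 mV; the load pulls it down.)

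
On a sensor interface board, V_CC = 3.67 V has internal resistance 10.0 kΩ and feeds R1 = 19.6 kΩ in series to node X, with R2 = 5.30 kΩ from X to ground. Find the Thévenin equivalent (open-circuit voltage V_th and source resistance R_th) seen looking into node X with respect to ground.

V_th ≈ 0.557 V, R_th ≈ 4.50 kΩ

R1' = 10.0 + 19.6 = 29.60 kΩ (source resistance + R1).
V_th is the unloaded tap voltage: V_CC · R2/(R1'+R2) = 3.67 × 0.1519 = 0.5573 V.
Looking into X with the source shorted: R_th = R1'·R2/(R1'+R2) = 29.60 × 5.30/34.90 = 4.495 kΩ.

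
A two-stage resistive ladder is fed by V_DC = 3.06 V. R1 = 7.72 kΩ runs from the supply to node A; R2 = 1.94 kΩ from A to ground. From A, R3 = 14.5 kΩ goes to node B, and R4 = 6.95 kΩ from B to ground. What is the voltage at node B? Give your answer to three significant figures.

Looking into the second stage from A: R3 + R4 = 21.45 kΩ appears in parallel with R2.
R2 ‖ (R3+R4) = 1.779 kΩ.
V_A = 3.06 × 1.779/(7.72 + 1.779) = 0.5731 V.
Then the unloaded second divider: V_B = V_A × R4/(R3+R4) = 0.5731 × 0.3240 = 0.1857 V.

V_B ≈ 0.186 V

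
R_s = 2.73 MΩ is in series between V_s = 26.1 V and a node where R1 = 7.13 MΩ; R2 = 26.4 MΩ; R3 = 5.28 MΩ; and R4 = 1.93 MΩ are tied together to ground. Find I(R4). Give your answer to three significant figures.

Parallel bank: R_p = 1/(1/7.13 + 1/26.4 + 1/5.28 + 1/1.93) = 1.129 MΩ.
Node voltage V_A = V_s · R_p/(R_s + R_p) = 26.1 × 0.2926 = 7.636 V.
I(R4) = V_A / R4 = 7.636/1.93 = 3.957 µA.
(Check via current divider: I_total = 6.763 µA; share G_k/ΣG = 0.5850 → same result.)

I ≈ 3.96 µA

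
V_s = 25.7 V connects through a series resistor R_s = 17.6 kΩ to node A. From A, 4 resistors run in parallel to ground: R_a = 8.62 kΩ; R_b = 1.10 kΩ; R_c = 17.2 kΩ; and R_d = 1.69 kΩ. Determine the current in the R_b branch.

Equivalent of the parallel group: R_p = 0.5970 kΩ.
V_A = 25.7 × 0.5970/18.20 = 0.8432 V.
Branch current I = V_A/R_b = 0.8432/1.10 = 0.7665 mA.

I ≈ 0.767 mA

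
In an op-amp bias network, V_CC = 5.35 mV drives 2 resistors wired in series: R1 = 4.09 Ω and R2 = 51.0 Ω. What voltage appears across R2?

V ≈ 4.95 mV

ΣR = 4.09 + 51.0 = 55.09 Ω.
Voltage divider: V = V_CC · (51.00 / 55.09) = 5.35 × 0.9258 = 4.953 mV.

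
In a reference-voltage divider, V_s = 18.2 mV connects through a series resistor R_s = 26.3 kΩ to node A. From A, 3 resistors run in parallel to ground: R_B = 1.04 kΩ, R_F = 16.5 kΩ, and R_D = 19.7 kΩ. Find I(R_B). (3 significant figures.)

Parallel bank: R_p = 1/(1/1.04 + 1/16.5 + 1/19.7) = 0.9320 kΩ.
Node voltage V_A = V_s · R_p/(R_s + R_p) = 18.2 × 0.03423 = 0.6229 mV.
Branch current I = V_A/R_B = 0.6229/1.04 = 0.5990 µA.

I ≈ 0.599 µA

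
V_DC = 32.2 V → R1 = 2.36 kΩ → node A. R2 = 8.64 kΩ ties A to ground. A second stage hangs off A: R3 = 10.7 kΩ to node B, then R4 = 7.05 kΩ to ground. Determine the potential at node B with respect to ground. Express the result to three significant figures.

Looking into the second stage from A: R3 + R4 = 17.75 kΩ appears in parallel with R2.
Effective lower resistance at A: R2 ‖ 17.75 = 5.811 kΩ.
V_A = 32.2 × 5.811/(2.36 + 5.811) = 22.90 V.
Then the unloaded second divider: V_B = V_A × R4/(R3+R4) = 22.90 × 0.3972 = 9.096 V.

V_B ≈ 9.10 V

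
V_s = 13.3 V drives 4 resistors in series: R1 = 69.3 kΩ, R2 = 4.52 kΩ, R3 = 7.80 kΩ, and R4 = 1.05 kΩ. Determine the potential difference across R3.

V ≈ 1.25 V

Total series resistance ΣR = 69.3 + 4.52 + 7.80 + 1.05 = 82.67 kΩ.
By the voltage-divider rule, V = 13.3 × 7.800/82.67 = 1.255 V.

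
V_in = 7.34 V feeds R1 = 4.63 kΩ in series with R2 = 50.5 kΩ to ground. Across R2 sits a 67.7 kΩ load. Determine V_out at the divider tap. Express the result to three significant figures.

V_out ≈ 6.33 V

First combine the lower leg with the load: R2 ‖ R_L = 28.92 kΩ.
Then V_out = V_in · R2'/(R1 + R2') = 7.34 × 28.92/33.55 = 6.327 V.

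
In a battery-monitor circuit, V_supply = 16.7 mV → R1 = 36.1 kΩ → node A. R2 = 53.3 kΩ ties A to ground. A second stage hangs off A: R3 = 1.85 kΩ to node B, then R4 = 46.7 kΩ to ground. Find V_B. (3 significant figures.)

V_B ≈ 6.64 mV

Node A sees R2 in parallel with the series input of stage 2, R3 + R4 = 48.55 kΩ.
Effective lower resistance at A: R2 ‖ 48.55 = 25.41 kΩ.
First divider: V_A = V_supply · 25.41/(36.1 + 25.41) = 6.898 mV.
Stage 2 is unloaded, so V_B = V_A · R4/(R3+R4) = 6.898 × 46.7/48.55 = 6.636 mV.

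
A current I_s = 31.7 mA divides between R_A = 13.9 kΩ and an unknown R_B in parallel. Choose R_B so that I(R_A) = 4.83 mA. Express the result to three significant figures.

The fraction through R_A equals R_B/(R_A+R_B).
With f = 0.1524, R_B = R_A · f/(1−f) = 13.9 × 0.1798 = 2.499 kΩ.

R_B ≈ 2.50 kΩ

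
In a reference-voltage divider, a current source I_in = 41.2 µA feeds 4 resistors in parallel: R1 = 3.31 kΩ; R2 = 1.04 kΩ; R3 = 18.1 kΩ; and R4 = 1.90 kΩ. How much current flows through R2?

I ≈ 21.5 µA

Total conductance ΣG = 1/3.31 + 1/1.04 + 1/18.1 + 1/1.90 = 1.845 (units of 1/kΩ).
Current divider: I(R2) = I_in · G_k/ΣG = 41.2 × (0.9615/1.845) = 41.2 × 0.5211 = 21.47 µA.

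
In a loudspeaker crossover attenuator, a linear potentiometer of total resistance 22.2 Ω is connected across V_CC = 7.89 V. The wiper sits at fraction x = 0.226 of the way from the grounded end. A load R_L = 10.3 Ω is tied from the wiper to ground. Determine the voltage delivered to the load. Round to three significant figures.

Lower segment x·R_p = 5.017 Ω; upper segment (1−x)·R_p = 17.18 Ω.
(x·R_p) ‖ R_L = 3.374 Ω.
V_out = 7.89 × 3.374/(17.18 + 3.374) = 1.295 V.

V_out ≈ 1.29 V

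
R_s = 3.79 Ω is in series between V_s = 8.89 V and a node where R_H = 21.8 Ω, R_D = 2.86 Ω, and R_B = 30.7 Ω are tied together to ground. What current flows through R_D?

I ≈ 1.19 A

Combine the parallel branches: R_p = (1/21.8 + 1/2.86 + 1/30.7)⁻¹ = 2.336 Ω.
V_A by voltage divider: V_A = 8.89 × 2.336/(3.79 + 2.336) = 3.390 V.
I(R_D) = V_A / R_D = 3.390/2.86 = 1.185 A.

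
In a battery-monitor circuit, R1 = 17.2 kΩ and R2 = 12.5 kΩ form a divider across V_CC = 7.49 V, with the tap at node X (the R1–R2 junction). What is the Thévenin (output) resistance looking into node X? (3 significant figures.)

Zeroing V_CC shorts the top of R1 to ground, so R_th = R1 ‖ R2 = 7.239 kΩ.

R_th ≈ 7.24 kΩ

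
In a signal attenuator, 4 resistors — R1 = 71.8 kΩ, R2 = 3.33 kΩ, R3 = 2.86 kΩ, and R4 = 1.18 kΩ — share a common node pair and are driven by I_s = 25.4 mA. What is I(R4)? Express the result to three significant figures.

Conductances: ΣG = 1/71.8 + 1/3.33 + 1/2.86 + 1/1.18 = 1.511 (1/kΩ).
Current divider: I(R4) = I_s · G_k/ΣG = 25.4 × (0.8475/1.511) = 25.4 × 0.5607 = 14.24 mA.

I ≈ 14.2 mA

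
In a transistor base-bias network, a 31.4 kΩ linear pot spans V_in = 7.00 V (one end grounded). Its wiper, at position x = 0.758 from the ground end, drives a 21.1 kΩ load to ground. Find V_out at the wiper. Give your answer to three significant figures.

The pot divides into 7.599 kΩ above the wiper and 23.80 kΩ below.
Lower segment in parallel with the load: 23.80 ‖ 21.1 = 11.18 kΩ.
Loaded-divider output: V_out = 7.00 × 0.5955 = 4.168 V.
(Unloaded: V_out = x·V_in = 5.31 V.)

V_out ≈ 4.17 V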